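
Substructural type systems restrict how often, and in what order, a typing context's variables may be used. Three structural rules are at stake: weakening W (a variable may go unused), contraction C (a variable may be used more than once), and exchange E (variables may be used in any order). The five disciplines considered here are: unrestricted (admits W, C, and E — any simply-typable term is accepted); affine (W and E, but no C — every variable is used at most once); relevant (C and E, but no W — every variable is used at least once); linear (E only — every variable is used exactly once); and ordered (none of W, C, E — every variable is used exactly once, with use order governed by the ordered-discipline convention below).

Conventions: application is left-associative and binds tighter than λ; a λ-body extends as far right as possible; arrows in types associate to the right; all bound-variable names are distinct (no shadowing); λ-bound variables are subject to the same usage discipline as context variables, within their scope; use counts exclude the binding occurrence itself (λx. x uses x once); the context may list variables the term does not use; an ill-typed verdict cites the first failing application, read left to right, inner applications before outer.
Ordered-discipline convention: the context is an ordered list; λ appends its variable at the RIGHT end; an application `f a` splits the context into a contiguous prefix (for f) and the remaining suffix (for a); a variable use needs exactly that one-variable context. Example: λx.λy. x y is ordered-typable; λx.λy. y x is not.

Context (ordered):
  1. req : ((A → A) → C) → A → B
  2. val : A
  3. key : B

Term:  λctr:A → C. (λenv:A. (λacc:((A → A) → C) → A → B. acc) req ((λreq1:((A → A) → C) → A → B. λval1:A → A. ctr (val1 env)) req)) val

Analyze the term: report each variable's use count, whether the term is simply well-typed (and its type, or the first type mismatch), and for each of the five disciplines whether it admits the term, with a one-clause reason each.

counts: req: 2; val: 1; key: 0; ctr (bound): 1; env (bound): 1; acc (bound): 1; req1 (bound): 0; val1 (bound): 1
left-to-right use order: acc, req, ctr, val1, env, req, val
typing: well-typed at (A → C) → A → B
ordered: ✗, uses contraction: req ×2; key, req1 never used (weakening)
linear: ✗, uses contraction: req ×2; key, req1 never used (weakening)
affine: ✗, uses contraction: req ×2
relevant: ✗, key, req1 never used (weakening)
unrestricted: ✓, well-typed at (A → C) → A → B; no restrictions here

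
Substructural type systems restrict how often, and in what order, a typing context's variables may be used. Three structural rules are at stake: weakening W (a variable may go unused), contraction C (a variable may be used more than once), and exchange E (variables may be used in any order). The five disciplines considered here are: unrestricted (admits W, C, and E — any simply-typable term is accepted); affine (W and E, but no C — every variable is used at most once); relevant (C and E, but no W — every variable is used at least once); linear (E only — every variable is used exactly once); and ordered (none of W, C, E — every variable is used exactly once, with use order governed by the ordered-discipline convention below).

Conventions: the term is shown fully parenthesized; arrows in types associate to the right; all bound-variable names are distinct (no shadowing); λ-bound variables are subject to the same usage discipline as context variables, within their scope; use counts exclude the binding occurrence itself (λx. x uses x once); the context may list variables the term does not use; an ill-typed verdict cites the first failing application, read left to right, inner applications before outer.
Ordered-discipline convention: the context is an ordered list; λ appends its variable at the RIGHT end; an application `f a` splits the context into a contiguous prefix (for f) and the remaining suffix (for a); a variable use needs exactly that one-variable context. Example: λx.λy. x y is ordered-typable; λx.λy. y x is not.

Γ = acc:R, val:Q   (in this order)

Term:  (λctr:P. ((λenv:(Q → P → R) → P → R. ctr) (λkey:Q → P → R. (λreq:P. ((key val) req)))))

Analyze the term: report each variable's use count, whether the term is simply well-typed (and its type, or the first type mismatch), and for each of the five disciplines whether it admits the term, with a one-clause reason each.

counts: acc: 0×; val: 1×; ctr [bound]: 1×; env [bound]: 0×; key [bound]: 1×; req [bound]: 1×
order of uses: ctr, key, val, req
typing: ✓ — P → P
ordered: ✗, unused: acc, env — weakening required
linear: ✗, unused: acc, env — weakening required
affine: ✓, at most one use each (acc, val, ctr, env, key, req)
relevant: ✗, unused: acc, env — weakening required
unrestricted: ✓, typability at P → P is all that's needed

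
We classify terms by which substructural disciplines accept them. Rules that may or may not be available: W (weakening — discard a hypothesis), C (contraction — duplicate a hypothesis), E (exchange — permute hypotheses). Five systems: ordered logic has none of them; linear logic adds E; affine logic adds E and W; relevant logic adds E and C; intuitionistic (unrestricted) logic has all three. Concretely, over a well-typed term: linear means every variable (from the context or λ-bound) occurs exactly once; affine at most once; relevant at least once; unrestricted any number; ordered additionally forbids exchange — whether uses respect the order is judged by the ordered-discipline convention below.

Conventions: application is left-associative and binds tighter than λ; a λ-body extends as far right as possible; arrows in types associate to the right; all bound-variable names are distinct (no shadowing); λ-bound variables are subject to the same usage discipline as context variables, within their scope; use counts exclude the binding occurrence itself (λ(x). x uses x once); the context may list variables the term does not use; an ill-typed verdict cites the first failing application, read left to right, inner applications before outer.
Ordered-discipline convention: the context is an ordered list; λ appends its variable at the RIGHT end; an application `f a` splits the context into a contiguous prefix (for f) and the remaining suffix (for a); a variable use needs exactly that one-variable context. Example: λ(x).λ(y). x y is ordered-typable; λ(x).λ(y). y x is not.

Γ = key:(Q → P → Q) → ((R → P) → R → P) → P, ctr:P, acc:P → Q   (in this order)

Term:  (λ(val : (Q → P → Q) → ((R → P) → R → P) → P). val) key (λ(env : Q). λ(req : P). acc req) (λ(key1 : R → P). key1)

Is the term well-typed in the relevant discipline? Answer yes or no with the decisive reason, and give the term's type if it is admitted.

no — ctr, env never used (weakening)
usage: key=1, ctr=0, acc=1, val (bound)=1, env (bound)=0, req (bound)=1, key1 (bound)=1
left-to-right use order: val, key, acc, req, key1
typing: the term checks, with type P
across the five disciplines: ordered ✗ · linear ✗ · affine ✓ · relevant ✗ · unrestricted ✓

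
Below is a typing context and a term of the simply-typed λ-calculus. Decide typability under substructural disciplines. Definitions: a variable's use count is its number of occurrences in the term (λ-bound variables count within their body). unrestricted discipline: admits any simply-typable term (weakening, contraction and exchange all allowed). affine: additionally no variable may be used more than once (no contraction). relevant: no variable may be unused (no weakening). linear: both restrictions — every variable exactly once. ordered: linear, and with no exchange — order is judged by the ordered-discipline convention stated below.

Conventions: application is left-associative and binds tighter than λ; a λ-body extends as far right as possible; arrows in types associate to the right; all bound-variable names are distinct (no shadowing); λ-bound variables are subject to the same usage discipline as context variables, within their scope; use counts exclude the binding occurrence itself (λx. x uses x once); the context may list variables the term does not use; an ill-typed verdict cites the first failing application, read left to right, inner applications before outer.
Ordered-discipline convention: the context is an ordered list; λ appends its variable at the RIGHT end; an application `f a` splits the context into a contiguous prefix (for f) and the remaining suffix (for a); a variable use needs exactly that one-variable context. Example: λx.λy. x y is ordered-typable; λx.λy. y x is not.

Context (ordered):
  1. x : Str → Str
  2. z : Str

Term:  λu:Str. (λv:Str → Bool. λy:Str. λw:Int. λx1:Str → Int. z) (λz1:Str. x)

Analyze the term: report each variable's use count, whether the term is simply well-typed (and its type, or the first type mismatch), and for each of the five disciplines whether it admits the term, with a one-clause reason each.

usage: x: 1×, z: 1×, u (λ-bound): 0×, v (λ-bound): 0×, y (λ-bound): 0×, w (λ-bound): 0×, x1 (λ-bound): 0×, z1 (λ-bound): 0×
left-to-right use order: z, x
typing: ill-typed: an application expects Str → Bool but receives Str → Str → Str
ordered: ✗ — fails simple typing
linear: ✗ — a type mismatch blocks all five
affine: ✗ — the type mismatch rejects it
relevant: ✗ — not simply typable
unrestricted: ✗ — fails simple typing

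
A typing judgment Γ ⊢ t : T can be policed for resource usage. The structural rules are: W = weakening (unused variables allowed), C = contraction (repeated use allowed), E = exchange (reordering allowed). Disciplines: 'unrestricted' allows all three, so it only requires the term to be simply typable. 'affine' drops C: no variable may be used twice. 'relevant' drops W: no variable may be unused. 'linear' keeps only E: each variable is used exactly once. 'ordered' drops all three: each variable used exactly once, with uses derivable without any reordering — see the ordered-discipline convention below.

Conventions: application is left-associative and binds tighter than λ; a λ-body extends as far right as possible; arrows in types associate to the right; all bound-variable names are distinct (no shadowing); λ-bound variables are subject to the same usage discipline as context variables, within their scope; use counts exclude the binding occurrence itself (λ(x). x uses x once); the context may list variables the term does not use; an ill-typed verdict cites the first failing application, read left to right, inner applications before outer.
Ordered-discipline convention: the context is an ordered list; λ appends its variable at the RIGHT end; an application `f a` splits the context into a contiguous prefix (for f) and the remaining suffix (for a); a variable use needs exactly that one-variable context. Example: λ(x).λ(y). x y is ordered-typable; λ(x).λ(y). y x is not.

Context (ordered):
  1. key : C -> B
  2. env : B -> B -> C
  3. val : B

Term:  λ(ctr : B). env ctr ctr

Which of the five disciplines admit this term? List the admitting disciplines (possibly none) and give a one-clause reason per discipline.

admitted in: unrestricted
variable uses: key: 0, env: 1, val: 0, ctr [bound]: 2
use order (left to right): env, ctr, ctr
typing: the term checks, with type B -> C
ordered: ✗ — repeated use of ctr ×2; unused: key, val — weakening required
linear: ✗ — repeated use of ctr ×2; unused: key, val — weakening required
affine: ✗ — repeated use of ctr ×2
relevant: ✗ — unused: key, val — weakening required
unrestricted: ✓ — typability at B -> C is all that's needed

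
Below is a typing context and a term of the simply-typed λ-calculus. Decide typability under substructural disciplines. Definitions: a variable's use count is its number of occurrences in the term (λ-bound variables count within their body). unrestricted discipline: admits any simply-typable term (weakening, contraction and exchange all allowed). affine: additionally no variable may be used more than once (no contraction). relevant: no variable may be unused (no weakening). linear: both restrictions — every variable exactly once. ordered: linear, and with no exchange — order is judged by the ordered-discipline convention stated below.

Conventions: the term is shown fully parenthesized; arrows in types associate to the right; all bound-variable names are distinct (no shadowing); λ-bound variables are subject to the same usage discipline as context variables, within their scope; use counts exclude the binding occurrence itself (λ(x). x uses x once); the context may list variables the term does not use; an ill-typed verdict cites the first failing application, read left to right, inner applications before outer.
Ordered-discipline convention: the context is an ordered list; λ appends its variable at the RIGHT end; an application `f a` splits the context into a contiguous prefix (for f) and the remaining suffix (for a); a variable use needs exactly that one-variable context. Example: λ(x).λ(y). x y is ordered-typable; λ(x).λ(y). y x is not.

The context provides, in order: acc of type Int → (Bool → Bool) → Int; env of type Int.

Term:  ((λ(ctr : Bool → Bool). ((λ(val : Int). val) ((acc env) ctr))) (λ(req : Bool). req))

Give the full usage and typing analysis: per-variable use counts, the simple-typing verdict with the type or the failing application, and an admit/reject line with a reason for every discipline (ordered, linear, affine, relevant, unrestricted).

counts: acc: 1×, env: 1×, ctr (bound): 1×, val (bound): 1×, req (bound): 1×
use order (left to right): val, acc, env, ctr, req
typing: the term checks, with type Int
ordered ✓ (one use each (acc, env, ctr, val, req); ordered split holds)
linear ✓ (single use per variable (acc, env, ctr, val, req))
affine ✓ (no duplicate uses among acc, env, ctr, val, req)
relevant ✓ (every one of acc, env, ctr, val, req appears)
unrestricted ✓ (typability at Int is all that's needed)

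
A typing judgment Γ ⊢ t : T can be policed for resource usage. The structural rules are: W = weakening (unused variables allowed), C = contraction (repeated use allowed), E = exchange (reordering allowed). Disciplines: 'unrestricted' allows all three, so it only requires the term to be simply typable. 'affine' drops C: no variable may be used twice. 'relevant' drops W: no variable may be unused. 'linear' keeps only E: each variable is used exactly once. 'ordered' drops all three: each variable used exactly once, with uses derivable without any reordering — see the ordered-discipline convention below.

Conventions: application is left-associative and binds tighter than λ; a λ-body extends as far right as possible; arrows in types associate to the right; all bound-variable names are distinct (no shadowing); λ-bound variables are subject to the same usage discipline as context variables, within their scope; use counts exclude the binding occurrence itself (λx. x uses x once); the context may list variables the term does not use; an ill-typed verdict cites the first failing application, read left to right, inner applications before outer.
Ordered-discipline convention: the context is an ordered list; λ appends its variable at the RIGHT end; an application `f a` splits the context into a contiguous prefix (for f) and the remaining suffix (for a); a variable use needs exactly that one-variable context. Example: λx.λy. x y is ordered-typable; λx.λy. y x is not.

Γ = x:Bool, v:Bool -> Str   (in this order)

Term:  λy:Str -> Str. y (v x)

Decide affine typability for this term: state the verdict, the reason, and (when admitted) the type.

yes — none of x, v, y used more than once; term : (Str -> Str) -> Str
variable uses: x: 1×; v: 1×; y (bound): 1×
uses in reading order: y, v, x
typing: ✓ — (Str -> Str) -> Str
summary: ordered ✗ · linear ✓ · affine ✓ · relevant ✓ · unrestricted ✓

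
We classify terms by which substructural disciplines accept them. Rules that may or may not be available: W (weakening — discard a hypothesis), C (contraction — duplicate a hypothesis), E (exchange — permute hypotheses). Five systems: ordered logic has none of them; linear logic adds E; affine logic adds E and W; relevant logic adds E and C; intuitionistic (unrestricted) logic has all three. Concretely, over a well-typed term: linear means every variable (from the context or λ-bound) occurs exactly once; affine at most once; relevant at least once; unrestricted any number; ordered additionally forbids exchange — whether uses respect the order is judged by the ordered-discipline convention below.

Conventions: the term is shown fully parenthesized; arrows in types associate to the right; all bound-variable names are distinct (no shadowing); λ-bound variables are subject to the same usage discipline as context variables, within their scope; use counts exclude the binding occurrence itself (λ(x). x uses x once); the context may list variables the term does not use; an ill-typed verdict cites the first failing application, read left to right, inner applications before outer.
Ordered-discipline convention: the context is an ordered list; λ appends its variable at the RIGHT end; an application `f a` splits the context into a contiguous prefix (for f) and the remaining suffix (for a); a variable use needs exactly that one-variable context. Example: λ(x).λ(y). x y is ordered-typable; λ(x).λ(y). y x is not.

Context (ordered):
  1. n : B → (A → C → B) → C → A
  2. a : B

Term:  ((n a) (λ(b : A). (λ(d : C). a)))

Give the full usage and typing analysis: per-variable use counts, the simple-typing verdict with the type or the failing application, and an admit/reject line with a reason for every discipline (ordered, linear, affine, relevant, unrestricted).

variable uses: n: 1×, a: 2×, b (λ-bound): 0×, d (λ-bound): 0×
left-to-right use order: n, a, a
typing: ✓ — C → A
ordered: ✗ — needs contraction — a ×2; needs weakening: b, d unused
linear: ✗ — needs contraction — a ×2; needs weakening: b, d unused
affine: ✗ — needs contraction — a ×2
relevant: ✗ — needs weakening: b, d unused
unrestricted: ✓ — well-typed at C → A; no restrictions here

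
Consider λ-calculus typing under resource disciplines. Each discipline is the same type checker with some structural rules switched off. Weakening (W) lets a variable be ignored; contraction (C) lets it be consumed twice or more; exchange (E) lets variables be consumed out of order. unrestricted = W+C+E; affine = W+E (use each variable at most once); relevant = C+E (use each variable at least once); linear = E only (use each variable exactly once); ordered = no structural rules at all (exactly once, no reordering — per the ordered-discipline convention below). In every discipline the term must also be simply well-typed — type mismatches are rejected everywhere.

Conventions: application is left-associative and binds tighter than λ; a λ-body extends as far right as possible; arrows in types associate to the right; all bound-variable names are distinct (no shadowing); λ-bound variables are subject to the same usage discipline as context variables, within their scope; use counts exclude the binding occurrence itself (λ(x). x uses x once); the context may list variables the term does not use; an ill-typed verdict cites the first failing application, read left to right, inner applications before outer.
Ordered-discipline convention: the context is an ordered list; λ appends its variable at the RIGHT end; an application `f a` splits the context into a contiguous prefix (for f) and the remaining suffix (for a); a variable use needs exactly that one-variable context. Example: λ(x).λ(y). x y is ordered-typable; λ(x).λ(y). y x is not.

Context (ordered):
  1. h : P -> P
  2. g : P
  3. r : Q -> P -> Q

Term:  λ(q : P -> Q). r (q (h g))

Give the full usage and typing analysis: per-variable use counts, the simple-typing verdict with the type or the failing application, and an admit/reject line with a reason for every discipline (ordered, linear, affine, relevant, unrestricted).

variable uses: h=1, g=1, r=1, q (λ-bound)=1
left-to-right use order: r, q, h, g
typing: ✓ — (P -> Q) -> P -> Q
ordered: ✗ — no contiguous prefix/suffix split fits r, q, h, g
linear: ✓ — single use per variable (h, g, r, q)
affine: ✓ — none of h, g, r, q used more than once
relevant: ✓ — none of h, g, r, q goes unused
unrestricted: ✓ — simply typable at (P -> Q) -> P -> Q; W, C, E all held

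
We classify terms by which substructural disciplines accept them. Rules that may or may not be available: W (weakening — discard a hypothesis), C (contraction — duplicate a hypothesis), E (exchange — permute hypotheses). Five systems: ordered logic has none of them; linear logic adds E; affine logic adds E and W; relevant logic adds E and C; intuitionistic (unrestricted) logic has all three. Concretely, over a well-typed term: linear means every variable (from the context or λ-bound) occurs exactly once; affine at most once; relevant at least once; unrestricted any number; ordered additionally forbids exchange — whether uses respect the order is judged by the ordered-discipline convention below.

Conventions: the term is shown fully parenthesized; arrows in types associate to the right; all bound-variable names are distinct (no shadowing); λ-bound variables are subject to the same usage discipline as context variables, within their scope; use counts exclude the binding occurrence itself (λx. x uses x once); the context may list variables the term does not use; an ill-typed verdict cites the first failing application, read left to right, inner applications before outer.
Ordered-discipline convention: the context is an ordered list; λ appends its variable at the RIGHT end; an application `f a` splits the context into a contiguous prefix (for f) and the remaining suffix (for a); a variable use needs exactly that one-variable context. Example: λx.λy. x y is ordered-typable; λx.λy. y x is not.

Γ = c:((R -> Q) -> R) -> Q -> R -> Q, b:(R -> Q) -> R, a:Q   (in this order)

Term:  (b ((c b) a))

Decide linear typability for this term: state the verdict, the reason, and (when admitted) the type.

no — needs contraction — b ×2
use counts: c: 1×, b: 2×, a: 1×
order of uses: b, c, b, a
typing: well-typed at R
summary: ordered ✗ · linear ✗ · affine ✗ · relevant ✓ · unrestricted ✓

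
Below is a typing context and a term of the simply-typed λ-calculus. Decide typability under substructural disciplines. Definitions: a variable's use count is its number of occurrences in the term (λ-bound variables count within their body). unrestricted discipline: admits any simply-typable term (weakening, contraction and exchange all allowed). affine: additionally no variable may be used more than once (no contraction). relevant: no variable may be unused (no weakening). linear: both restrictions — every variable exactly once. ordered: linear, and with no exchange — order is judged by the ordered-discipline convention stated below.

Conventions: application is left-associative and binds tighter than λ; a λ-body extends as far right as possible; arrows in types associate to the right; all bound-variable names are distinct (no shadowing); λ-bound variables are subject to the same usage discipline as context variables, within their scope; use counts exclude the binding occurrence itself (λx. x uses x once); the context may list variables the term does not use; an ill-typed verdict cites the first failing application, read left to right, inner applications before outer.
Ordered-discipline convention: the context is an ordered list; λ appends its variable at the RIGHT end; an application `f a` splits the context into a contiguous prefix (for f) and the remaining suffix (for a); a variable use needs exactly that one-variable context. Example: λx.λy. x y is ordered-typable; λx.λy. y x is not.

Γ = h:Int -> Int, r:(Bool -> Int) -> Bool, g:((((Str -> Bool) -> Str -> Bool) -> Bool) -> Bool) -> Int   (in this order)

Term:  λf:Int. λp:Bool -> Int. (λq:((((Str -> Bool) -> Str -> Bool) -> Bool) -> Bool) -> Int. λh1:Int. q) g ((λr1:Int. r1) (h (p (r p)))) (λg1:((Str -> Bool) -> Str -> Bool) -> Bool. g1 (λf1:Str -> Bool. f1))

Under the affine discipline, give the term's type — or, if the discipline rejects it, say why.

not well-typed under affine — repeated use of p ×2
counts: h: 1; r: 1; g: 1; f (bound): 0; p (bound): 2; q (bound): 1; h1 (bound): 0; r1 (bound): 1; g1 (bound): 1; f1 (bound): 1
left-to-right use order: q, g, r1, h, p, r, p, g1, f1
typing: well-typed at Int -> (Bool -> Int) -> Int
summary: ordered ✗ | linear ✗ | affine ✗ | relevant ✗ | unrestricted ✓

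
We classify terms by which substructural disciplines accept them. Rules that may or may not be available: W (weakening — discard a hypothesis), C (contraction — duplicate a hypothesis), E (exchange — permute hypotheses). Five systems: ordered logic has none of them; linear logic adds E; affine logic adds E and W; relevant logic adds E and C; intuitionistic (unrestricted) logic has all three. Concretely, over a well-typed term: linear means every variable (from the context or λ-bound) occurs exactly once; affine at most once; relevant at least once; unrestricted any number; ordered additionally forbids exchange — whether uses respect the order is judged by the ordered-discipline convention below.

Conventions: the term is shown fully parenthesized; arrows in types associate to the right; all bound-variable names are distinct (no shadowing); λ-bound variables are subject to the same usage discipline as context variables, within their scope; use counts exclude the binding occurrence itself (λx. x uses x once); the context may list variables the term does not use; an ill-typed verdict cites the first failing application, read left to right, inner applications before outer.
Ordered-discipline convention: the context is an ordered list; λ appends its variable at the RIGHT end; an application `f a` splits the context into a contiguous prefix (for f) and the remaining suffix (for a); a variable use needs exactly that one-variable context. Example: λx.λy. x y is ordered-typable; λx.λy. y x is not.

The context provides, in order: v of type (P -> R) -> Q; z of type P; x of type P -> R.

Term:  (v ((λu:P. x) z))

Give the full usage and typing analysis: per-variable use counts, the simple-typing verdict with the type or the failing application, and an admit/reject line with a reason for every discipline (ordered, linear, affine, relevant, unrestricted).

use counts: v=1, z=1, x=1, u [bound]=0
use order (left to right): v, x, z
typing: the term checks, with type Q
ordered ✗ (unused: u — weakening required)
linear ✗ (unused: u — weakening required)
affine ✓ (no duplicate uses among v, z, x, u)
relevant ✗ (unused: u — weakening required)
unrestricted ✓ (typability at Q is all that's needed)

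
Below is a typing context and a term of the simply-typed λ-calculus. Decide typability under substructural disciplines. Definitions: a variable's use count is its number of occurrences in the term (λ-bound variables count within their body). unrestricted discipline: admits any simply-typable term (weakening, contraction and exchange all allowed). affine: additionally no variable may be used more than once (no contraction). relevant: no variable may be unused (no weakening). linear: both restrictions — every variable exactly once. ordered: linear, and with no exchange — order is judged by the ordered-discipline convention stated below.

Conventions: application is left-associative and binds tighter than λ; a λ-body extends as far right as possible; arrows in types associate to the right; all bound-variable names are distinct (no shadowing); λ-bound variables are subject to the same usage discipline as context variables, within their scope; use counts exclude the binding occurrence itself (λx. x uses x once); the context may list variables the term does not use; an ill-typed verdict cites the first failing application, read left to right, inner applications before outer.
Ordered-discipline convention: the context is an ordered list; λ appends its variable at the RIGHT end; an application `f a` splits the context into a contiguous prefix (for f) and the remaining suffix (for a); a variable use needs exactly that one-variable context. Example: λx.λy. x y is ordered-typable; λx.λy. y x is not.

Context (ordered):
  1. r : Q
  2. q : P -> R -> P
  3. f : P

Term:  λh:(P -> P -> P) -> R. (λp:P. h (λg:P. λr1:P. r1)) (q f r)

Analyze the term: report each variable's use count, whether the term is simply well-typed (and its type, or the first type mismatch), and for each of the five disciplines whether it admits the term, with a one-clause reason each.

variable uses: r ×1; q ×1; f ×1; h (bound) ×1; p (bound) ×0; g (bound) ×0; r1 (bound) ×1
left-to-right use order: h, r1, q, f, r
typing: ill-typed: argument of type Q where R is required
ordered: ✗, not simply typable
linear: ✗, fails simple typing
affine: ✗, a type mismatch blocks all five
relevant: ✗, the type mismatch rejects it
unrestricted: ✗, not simply typable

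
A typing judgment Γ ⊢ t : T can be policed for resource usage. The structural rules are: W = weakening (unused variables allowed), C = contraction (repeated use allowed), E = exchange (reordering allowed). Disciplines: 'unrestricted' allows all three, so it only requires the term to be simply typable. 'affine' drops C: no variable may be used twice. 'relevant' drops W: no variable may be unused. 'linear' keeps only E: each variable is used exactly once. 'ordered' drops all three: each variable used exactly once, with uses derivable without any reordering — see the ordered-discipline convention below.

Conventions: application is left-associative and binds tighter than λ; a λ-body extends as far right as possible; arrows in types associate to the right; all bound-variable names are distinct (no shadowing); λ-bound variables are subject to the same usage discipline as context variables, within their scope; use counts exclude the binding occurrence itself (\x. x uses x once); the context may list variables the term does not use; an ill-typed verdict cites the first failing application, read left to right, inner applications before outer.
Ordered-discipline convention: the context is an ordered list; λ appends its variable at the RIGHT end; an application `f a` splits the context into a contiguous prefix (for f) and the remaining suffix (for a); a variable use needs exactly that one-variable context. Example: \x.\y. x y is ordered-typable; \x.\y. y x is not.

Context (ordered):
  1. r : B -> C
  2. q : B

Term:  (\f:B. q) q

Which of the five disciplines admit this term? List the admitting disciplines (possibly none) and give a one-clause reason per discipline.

accepted by: unrestricted
use counts: r: 0; q: 2; f (bound): 0
order of uses: q, q
typing: the term checks, with type B
ordered: ✗, uses contraction: q ×2; needs weakening: r, f unused
linear: ✗, uses contraction: q ×2; needs weakening: r, f unused
affine: ✗, uses contraction: q ×2
relevant: ✗, needs weakening: r, f unused
unrestricted: ✓, well-typed at B; no restrictions here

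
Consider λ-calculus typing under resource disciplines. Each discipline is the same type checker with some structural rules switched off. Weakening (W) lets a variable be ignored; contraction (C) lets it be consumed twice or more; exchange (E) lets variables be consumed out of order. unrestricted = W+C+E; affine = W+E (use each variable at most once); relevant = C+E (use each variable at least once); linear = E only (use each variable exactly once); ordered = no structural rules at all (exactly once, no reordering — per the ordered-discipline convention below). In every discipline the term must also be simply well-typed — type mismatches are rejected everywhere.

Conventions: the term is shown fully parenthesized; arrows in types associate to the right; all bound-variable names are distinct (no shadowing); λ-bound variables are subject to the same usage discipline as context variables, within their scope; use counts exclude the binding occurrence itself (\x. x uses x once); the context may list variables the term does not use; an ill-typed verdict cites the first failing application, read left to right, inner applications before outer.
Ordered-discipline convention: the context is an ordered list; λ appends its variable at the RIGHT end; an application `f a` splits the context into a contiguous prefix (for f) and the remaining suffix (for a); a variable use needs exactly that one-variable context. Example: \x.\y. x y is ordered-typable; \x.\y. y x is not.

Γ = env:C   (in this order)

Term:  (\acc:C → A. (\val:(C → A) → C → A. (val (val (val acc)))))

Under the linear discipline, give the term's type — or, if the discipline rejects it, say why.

not well-typed under linear — repeated use of val ×3; env left unused
counts: env=0; acc [bound]=1; val [bound]=3
order of uses: val, val, val, acc
typing: ✓ — (C → A) → ((C → A) → C → A) → C → A
across the five disciplines: ordered ✗ | linear ✗ | affine ✗ | relevant ✗ | unrestricted ✓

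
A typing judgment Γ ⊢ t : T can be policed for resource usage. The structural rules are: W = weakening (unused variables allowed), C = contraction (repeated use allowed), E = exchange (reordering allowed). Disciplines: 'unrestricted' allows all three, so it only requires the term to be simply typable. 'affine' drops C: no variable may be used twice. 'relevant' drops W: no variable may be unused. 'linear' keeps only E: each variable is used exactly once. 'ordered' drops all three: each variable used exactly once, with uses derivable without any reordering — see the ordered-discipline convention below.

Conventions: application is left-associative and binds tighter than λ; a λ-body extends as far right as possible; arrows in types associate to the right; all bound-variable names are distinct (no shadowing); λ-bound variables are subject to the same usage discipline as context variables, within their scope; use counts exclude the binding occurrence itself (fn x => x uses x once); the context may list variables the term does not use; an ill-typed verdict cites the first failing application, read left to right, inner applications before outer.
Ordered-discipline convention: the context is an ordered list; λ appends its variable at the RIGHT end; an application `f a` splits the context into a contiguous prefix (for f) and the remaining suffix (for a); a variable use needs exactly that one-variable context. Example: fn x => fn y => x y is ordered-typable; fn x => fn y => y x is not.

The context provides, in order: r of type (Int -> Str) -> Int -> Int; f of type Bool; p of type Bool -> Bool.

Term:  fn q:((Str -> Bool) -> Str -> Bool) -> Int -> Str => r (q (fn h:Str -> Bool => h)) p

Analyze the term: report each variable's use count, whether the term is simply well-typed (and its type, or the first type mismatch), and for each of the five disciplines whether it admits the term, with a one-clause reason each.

variable uses: r ×1; f ×0; p ×1; q (bound) ×1; h (bound) ×1
uses in reading order: r, q, h, p
typing: ill-typed: argument of type Bool -> Bool where Int is required
ordered ✗ (a type mismatch blocks all five)
linear ✗ (the type mismatch rejects it)
affine ✗ (not simply typable)
relevant ✗ (fails simple typing)
unrestricted ✗ (a type mismatch blocks all five)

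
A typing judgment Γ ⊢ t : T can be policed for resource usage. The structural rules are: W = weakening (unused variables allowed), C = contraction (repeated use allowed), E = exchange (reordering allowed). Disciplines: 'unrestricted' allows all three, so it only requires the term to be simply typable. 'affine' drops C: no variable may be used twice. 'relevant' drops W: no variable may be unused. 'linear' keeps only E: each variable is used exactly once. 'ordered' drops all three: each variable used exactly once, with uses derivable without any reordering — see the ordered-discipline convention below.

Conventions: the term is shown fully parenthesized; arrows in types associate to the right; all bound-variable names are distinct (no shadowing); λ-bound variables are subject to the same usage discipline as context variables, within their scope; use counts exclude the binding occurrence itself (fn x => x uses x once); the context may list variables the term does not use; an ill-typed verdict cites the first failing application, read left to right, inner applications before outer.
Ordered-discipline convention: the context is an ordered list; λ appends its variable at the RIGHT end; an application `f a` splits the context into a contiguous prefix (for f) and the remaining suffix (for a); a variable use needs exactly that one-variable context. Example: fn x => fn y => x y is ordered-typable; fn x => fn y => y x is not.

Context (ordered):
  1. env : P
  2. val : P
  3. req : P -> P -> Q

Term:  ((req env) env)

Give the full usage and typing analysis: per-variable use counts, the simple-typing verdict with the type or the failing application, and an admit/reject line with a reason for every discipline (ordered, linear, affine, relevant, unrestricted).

use counts: env ×2; val ×0; req ×1
uses in reading order: req, env, env
typing: ✓ — Q
ordered: ✗, repeated use of env ×2; val left unused
linear: ✗, repeated use of env ×2; val left unused
affine: ✗, repeated use of env ×2
relevant: ✗, val left unused
unrestricted: ✓, typability at Q is all that's needed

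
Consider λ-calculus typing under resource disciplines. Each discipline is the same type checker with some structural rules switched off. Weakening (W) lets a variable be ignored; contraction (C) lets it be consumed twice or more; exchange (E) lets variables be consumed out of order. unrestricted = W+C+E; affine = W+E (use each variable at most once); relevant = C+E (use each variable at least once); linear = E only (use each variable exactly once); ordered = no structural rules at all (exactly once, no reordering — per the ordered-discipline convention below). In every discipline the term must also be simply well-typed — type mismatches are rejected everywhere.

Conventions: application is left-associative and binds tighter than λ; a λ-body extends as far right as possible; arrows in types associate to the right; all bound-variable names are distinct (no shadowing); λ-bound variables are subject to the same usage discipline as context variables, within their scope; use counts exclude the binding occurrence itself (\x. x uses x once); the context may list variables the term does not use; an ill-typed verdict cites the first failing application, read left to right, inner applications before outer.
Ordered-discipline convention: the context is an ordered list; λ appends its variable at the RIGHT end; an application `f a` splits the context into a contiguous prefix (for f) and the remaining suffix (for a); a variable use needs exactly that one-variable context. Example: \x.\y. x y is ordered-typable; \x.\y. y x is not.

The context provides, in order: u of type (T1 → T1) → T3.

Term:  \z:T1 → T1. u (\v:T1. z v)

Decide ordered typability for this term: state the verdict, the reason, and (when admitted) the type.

yes — one use each (u, z, v); ordered split holds; term : (T1 → T1) → T3
usage: u=1, z (λ-bound)=1, v (λ-bound)=1
left-to-right use order: u, z, v
typing: ✓ — (T1 → T1) → T3
summary: ordered ✓ | linear ✓ | affine ✓ | relevant ✓ | unrestricted ✓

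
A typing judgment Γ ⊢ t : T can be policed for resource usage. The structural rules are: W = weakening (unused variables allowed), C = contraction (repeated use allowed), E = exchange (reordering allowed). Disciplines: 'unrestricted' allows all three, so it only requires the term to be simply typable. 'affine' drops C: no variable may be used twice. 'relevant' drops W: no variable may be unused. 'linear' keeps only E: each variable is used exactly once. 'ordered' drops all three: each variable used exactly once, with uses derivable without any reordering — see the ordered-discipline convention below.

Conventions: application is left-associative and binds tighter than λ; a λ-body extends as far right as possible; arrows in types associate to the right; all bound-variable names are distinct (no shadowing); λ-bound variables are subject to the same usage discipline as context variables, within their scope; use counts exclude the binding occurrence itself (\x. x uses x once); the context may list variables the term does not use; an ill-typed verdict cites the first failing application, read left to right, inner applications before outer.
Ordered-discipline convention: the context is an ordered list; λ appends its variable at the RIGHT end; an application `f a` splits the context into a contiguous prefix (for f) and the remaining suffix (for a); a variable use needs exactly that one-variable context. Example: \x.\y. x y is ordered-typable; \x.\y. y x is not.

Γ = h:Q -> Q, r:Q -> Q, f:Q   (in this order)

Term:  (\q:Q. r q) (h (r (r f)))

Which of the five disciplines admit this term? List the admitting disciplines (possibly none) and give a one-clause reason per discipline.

admitting disciplines: relevant, unrestricted
usage: h ×1; r ×3; f ×1; q [bound] ×1
left-to-right use order: r, q, h, r, r, f
typing: well-typed — term : Q
ordered ✗ (r ×3 used more than once (contraction))
linear ✗ (r ×3 used more than once (contraction))
affine ✗ (r ×3 used more than once (contraction))
relevant ✓ (at least one use each (h, r, f, q))
unrestricted ✓ (simply typable at Q; W, C, E all held)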